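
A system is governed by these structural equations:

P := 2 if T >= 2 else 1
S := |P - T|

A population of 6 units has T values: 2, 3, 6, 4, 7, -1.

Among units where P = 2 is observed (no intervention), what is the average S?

Observing P=2 restricts to units where P's equation naturally yields 2: T ∈ {2, 3, 6, 4, 7}. In that subpopulation S = 0, 1, 4, 2, 5, mean 2.4.

2.4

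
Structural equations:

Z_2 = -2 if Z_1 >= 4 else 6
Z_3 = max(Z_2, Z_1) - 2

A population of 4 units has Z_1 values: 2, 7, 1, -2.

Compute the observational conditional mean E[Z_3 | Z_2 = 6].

4

Observing Z_2=6 restricts to units where Z_2's equation naturally yields 6: Z_1 ∈ {2, 1, -2}. In that subpopulation Z_3 = 4, 4, 4, mean 4.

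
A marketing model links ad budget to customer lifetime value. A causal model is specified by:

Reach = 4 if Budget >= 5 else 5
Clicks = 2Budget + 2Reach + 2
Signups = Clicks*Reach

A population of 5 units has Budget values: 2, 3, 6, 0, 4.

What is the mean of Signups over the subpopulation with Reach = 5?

82.5

Observing Reach=5 restricts to units where Reach's equation naturally yields 5: Budget ∈ {2, 3, 0, 4}. In that subpopulation Signups = 80, 90, 60, 100, mean 82.5.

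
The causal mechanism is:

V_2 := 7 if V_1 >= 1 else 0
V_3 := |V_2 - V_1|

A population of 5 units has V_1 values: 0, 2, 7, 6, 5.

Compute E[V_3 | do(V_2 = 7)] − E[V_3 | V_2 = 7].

1

Under do(V_2=7), V_2's equation is replaced by V_2=7 for every unit. Per-unit V_3: 7, 5, 0, 1, 2. Mean = 3.
Conditioning on V_2=7 selects the 4 unit(s) with V_1 ∈ {2, 7, 6, 5}. Their V_3 values: 5, 0, 1, 2. Mean = 2.
Difference = 3 − 2 = 1.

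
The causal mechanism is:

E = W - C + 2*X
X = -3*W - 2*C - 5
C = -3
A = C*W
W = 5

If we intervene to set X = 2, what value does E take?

12

The intervention breaks the incoming arrows to X: X = -3*W - 2*C - 5 no longer applies, and X = 2.
E = W - C + 2*X  [with W=5, C=-3, X=2]  = 12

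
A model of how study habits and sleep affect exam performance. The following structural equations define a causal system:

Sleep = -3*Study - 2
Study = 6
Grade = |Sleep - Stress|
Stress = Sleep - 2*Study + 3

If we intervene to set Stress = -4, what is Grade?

The intervention breaks the incoming arrows to Stress: Stress = Sleep - 2*Study + 3 no longer applies, and Stress = -4.
Sleep = -3*Study - 2  [with Study=6]  = -20
Grade = |Sleep - Stress|  [with Sleep=-20, Stress=-4]  = 16

16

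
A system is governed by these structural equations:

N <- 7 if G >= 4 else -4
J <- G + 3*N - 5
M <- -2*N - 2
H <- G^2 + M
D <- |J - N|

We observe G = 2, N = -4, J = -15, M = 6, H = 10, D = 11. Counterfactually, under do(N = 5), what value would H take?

-8

do(N=5) replaces the equation N <- 7 if G >= 4 else -4 with the constant N = 5.
M = -2*N - 2  [with N=5]  = -12
H = G^2 + M  [with G=2, M=-12]  = -8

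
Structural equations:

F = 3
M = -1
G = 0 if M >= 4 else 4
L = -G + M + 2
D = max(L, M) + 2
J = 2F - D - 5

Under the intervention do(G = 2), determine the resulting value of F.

3

Under do(G=2), the mechanism G = 0 if M >= 4 else 4 is discarded; G is fixed at 2.
F is not downstream of the intervention, so its value is determined by the original equations.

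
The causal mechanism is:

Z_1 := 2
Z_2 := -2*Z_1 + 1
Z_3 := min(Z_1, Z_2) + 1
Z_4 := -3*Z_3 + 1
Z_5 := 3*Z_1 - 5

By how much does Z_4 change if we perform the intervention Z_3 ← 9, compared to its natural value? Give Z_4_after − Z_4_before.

-33

The intervention breaks the incoming arrows to Z_3: Z_3 := min(Z_1, Z_2) + 1 no longer applies, and Z_3 = 9.
Z_4 = -3*Z_3 + 1  [with Z_3=9]  = -26
Without intervention: Z_2 = -2*Z_1 + 1  [with Z_1=2]  = -3; Z_3 = min(Z_1, Z_2) + 1  [with Z_1=2, Z_2=-3]  = -2; Z_4 = -3*Z_3 + 1  [with Z_3=-2]  = 7.
Change = -26 − 7 = -33.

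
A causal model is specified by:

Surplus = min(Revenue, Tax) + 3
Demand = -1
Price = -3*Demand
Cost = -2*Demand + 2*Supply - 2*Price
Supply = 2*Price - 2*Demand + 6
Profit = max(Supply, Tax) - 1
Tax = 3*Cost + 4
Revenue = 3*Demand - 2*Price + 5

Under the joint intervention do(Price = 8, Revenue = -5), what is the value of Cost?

The joint intervention fixes Price = 8, Revenue = -5, removing each variable's own equation.
Supply = 2*Price - 2*Demand + 6  [with Price=8, Demand=-1]  = 24
Cost = -2*Demand + 2*Supply - 2*Price  [with Demand=-1, Supply=24, Price=8]  = 34

34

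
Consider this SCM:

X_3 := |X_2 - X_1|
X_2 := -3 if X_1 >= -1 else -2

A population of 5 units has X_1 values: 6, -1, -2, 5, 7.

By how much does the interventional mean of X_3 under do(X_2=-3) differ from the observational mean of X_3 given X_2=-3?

do(X_2=-3) breaks X_2's dependence on X_1. With X_2=-3 fixed, X_3 across the units is 9, 2, 1, 8, 10, mean 6.
Observing X_2=-3 restricts to units where X_2's equation naturally yields -3: X_1 ∈ {6, -1, 5, 7}. In that subpopulation X_3 = 9, 2, 8, 10, mean 7.25.
Difference = 6 − 7.25 = -1.25.

-1.25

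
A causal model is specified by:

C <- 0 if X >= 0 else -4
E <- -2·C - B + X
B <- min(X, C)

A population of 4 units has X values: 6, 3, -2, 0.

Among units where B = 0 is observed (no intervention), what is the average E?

E[E|B=0] averages over only the 3 units with B=0 (X = 6, 3, 0): E = 6, 3, 0, mean 3.

3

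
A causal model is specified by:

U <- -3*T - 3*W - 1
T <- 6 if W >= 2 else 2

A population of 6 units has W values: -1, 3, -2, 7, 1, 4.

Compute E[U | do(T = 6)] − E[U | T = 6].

The intervention sets T=6 in all 6 units regardless of W. Recomputing U per unit gives -16, -28, -13, -40, -22, -31; average -25.
Conditioning on T=6 selects the 3 unit(s) with W ∈ {3, 7, 4}. Their U values: -28, -40, -31. Mean = -33.
Difference = -25 − (-33) = 8.

8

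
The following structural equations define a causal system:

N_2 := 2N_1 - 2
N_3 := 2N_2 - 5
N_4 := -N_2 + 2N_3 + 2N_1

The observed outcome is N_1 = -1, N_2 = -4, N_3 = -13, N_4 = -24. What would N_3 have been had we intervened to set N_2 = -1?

-7

The intervention breaks the incoming arrows to N_2: N_2 := 2N_1 - 2 no longer applies, and N_2 = -1.
N_3 = 2N_2 - 5  [with N_2=-1]  = -7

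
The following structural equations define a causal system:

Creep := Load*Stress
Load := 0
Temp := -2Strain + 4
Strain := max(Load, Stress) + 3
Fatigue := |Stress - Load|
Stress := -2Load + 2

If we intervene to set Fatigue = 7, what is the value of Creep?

0

do(Fatigue=7) replaces the equation Fatigue := |Stress - Load| with the constant Fatigue = 7.
Since Creep is not a descendant of the intervened variable, it is unaffected.
Stress = -2Load + 2  [with Load=0]  = 2
Creep = Load*Stress  [with Load=0, Stress=2]  = 0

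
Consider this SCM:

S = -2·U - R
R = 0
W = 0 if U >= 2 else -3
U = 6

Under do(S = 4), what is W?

0

The intervention breaks the incoming arrows to S: S = -2·U - R no longer applies, and S = 4.
W is not downstream of the intervention, so its value is determined by the original equations.
W = 0 if U >= 2 else -3  [with U=6]  = 0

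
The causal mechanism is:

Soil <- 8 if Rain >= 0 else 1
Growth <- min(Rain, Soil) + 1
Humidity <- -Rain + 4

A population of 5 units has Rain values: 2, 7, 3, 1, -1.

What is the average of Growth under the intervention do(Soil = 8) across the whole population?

3.4

do(Soil=8) breaks Soil's dependence on Rain. With Soil=8 fixed, Growth across the units is 3, 8, 4, 2, 0, mean 3.4.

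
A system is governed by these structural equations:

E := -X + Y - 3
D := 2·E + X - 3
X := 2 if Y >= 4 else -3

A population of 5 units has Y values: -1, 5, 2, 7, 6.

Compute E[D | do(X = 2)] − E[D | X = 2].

Every unit gets X=2 under the intervention. D values become -13, -1, -7, 3, 1; E[D|do(X=2)] = -3.4.
Conditioning on X=2 selects the 3 unit(s) with Y ∈ {5, 7, 6}. Their D values: -1, 3, 1. Mean = 1.
Difference = -3.4 − 1 = -4.4.

-4.4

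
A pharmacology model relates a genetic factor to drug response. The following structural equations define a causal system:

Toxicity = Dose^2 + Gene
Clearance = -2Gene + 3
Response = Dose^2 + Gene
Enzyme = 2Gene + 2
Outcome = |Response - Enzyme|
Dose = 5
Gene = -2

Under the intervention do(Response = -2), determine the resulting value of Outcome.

0

The intervention breaks the incoming arrows to Response: Response = Dose^2 + Gene no longer applies, and Response = -2.
Enzyme = 2Gene + 2  [with Gene=-2]  = -2
Outcome = |Response - Enzyme|  [with Response=-2, Enzyme=-2]  = 0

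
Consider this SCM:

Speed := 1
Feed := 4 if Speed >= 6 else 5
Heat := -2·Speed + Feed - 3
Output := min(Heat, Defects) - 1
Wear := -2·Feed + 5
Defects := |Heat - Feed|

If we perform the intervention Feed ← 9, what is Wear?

-13

Under do(Feed=9), the mechanism Feed := 4 if Speed >= 6 else 5 is discarded; Feed is fixed at 9.
Wear = -2·Feed + 5  [with Feed=9]  = -13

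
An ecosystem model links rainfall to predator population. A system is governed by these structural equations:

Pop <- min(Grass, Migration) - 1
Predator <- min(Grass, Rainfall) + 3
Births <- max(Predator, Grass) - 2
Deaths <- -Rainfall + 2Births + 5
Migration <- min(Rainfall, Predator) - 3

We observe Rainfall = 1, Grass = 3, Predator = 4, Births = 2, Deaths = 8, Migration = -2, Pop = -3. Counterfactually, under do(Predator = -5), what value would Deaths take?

do(Predator=-5) replaces the equation Predator <- min(Grass, Rainfall) + 3 with the constant Predator = -5.
Births = max(Predator, Grass) - 2  [with Predator=-5, Grass=3]  = 1
Deaths = -Rainfall + 2Births + 5  [with Rainfall=1, Births=1]  = 6

6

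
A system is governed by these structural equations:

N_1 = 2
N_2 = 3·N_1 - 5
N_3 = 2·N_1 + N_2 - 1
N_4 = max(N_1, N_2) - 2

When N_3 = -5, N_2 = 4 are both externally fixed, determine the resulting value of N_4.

The joint intervention fixes N_3 = -5, N_2 = 4, removing each variable's own equation.
N_4 = max(N_1, N_2) - 2  [with N_1=2, N_2=4]  = 2

2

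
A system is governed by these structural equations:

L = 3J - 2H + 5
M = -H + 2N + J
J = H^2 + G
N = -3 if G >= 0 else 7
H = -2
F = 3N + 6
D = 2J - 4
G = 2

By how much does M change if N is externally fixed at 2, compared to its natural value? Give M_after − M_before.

The intervention breaks the incoming arrows to N: N = -3 if G >= 0 else 7 no longer applies, and N = 2.
J = H^2 + G  [with H=-2, G=2]  = 6
M = -H + 2N + J  [with H=-2, N=2, J=6]  = 12
Without intervention: J = H^2 + G  [with H=-2, G=2]  = 6; N = -3 if G >= 0 else 7  [with G=2]  = -3; M = -H + 2N + J  [with H=-2, N=-3, J=6]  = 2.
Change = 12 − 2 = 10.

10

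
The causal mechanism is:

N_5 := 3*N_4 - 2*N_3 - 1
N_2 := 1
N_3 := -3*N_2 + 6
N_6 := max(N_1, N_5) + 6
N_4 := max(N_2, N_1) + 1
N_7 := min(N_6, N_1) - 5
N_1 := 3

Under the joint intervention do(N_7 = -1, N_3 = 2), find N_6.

13

Setting N_7 = -1, N_3 = 2 by intervention discards those variables' equations.
N_4 = max(N_2, N_1) + 1  [with N_2=1, N_1=3]  = 4
N_5 = 3*N_4 - 2*N_3 - 1  [with N_4=4, N_3=2]  = 7
N_6 = max(N_1, N_5) + 6  [with N_1=3, N_5=7]  = 13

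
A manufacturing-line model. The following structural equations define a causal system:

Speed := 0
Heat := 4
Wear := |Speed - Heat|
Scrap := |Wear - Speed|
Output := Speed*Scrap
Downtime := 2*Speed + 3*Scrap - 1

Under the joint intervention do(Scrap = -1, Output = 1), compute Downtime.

-4

The joint intervention fixes Scrap = -1, Output = 1, removing each variable's own equation.
Downtime = 2*Speed + 3*Scrap - 1  [with Speed=0, Scrap=-1]  = -4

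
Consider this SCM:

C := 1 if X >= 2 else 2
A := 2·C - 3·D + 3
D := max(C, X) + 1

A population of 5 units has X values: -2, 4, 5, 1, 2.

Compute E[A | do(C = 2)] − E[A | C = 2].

-3

Under do(C=2), C's equation is replaced by C=2 for every unit. Per-unit A: -2, -8, -11, -2, -2. Mean = -5.
Conditioning on C=2 selects the 2 unit(s) with X ∈ {-2, 1}. Their A values: -2, -2. Mean = -2.
Difference = -5 − (-2) = -3.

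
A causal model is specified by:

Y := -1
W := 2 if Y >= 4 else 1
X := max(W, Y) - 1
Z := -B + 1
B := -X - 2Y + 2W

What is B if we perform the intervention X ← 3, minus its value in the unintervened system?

-3

The intervention breaks the incoming arrows to X: X := max(W, Y) - 1 no longer applies, and X = 3.
W = 2 if Y >= 4 else 1  [with Y=-1]  = 1
B = -X - 2Y + 2W  [with X=3, Y=-1, W=1]  = 1
Without intervention: W = 2 if Y >= 4 else 1  [with Y=-1]  = 1; X = max(W, Y) - 1  [with W=1, Y=-1]  = 0; B = -X - 2Y + 2W  [with X=0, Y=-1, W=1]  = 4.
Change = 1 − 4 = -3.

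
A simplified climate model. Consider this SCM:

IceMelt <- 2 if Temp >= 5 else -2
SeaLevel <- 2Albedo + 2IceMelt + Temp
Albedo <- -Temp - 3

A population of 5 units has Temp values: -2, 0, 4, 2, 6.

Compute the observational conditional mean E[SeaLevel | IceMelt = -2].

-11

Conditioning on IceMelt=-2 selects the 4 unit(s) with Temp ∈ {-2, 0, 4, 2}. Their SeaLevel values: -8, -10, -14, -12. Mean = -11.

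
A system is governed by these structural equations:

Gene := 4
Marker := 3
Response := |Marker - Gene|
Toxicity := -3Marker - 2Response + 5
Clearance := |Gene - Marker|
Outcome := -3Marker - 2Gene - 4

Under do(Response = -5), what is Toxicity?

The intervention breaks the incoming arrows to Response: Response := |Marker - Gene| no longer applies, and Response = -5.
Toxicity = -3Marker - 2Response + 5  [with Marker=3, Response=-5]  = 6

6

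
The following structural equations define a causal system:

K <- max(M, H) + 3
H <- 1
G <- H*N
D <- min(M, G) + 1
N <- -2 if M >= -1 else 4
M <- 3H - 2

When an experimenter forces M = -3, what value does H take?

1

Under do(M=-3), the mechanism M <- 3H - 2 is discarded; M is fixed at -3.
H is not downstream of the intervention, so its value is determined by the original equations.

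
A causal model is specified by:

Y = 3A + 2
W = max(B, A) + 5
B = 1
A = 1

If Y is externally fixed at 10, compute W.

6

Under do(Y=10), the mechanism Y = 3A + 2 is discarded; Y is fixed at 10.
Since W is not a descendant of the intervened variable, it is unaffected.
W = max(B, A) + 5  [with B=1, A=1]  = 6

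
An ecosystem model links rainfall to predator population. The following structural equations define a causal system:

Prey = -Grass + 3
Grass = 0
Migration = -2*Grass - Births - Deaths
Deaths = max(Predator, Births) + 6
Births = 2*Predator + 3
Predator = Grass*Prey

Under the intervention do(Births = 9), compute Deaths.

15

Intervening sets Births = 9 and removes its equation (Births = 2*Predator + 3).
Prey = -Grass + 3  [with Grass=0]  = 3
Predator = Grass*Prey  [with Grass=0, Prey=3]  = 0
Deaths = max(Predator, Births) + 6  [with Predator=0, Births=9]  = 15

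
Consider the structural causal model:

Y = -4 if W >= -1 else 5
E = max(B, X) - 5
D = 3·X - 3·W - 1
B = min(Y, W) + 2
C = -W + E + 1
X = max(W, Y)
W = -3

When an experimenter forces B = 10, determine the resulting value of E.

The intervention breaks the incoming arrows to B: B = min(Y, W) + 2 no longer applies, and B = 10.
Y = -4 if W >= -1 else 5  [with W=-3]  = 5
X = max(W, Y)  [with W=-3, Y=5]  = 5
E = max(B, X) - 5  [with B=10, X=5]  = 5

5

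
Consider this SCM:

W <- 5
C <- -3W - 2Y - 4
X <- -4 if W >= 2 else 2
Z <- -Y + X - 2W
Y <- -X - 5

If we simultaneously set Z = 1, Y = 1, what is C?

The joint intervention fixes Z = 1, Y = 1, removing each variable's own equation.
C = -3W - 2Y - 4  [with W=5, Y=1]  = -21

-21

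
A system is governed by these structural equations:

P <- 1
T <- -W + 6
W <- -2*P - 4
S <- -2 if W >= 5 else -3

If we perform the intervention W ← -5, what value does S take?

Under do(W=-5), the mechanism W <- -2*P - 4 is discarded; W is fixed at -5.
S = -2 if W >= 5 else -3  [with W=-5]  = -3

-3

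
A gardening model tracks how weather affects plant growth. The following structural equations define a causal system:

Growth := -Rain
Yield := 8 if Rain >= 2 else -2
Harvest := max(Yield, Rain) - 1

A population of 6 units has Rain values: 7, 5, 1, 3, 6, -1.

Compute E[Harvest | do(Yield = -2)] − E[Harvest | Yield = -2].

3.5

Every unit gets Yield=-2 under the intervention. Harvest values become 6, 4, 0, 2, 5, -2; E[Harvest|do(Yield=-2)] = 2.5.
Observing Yield=-2 restricts to units where Yield's equation naturally yields -2: Rain ∈ {1, -1}. In that subpopulation Harvest = 0, -2, mean -1.
Difference = 2.5 − (-1) = 3.5.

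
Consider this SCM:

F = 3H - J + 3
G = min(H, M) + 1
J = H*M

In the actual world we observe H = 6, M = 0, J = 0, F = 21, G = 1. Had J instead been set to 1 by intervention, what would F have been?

20

The intervention breaks the incoming arrows to J: J = H*M no longer applies, and J = 1.
F = 3H - J + 3  [with H=6, J=1]  = 20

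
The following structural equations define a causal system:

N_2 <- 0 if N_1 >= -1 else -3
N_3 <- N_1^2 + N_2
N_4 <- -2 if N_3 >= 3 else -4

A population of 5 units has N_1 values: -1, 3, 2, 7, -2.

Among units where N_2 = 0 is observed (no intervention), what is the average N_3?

E[N_3|N_2=0] averages over only the 4 units with N_2=0 (N_1 = -1, 3, 2, 7): N_3 = 1, 9, 4, 49, mean 15.75.

15.75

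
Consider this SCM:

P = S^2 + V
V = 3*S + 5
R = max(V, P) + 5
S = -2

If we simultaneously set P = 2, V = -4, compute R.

7

The joint intervention fixes P = 2, V = -4, removing each variable's own equation.
R = max(V, P) + 5  [with V=-4, P=2]  = 7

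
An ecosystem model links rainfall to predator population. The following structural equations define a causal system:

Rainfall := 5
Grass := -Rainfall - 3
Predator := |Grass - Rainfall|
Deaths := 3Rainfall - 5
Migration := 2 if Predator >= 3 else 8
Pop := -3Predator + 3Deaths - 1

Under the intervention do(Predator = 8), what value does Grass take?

Under do(Predator=8), the mechanism Predator := |Grass - Rainfall| is discarded; Predator is fixed at 8.
Since Grass is not a descendant of the intervened variable, it is unaffected.
Grass = -Rainfall - 3  [with Rainfall=5]  = -8

-8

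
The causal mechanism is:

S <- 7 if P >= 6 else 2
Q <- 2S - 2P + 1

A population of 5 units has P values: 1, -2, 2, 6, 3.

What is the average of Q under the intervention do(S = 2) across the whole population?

Under do(S=2), S's equation is replaced by S=2 for every unit. Per-unit Q: 3, 9, 1, -7, -1. Mean = 1.

1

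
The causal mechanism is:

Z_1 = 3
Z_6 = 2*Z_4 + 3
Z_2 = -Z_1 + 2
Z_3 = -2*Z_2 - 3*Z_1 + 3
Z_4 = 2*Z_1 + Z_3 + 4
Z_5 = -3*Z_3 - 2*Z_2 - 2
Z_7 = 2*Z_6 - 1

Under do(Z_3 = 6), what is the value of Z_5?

-18

do(Z_3=6) replaces the equation Z_3 = -2*Z_2 - 3*Z_1 + 3 with the constant Z_3 = 6.
Z_2 = -Z_1 + 2  [with Z_1=3]  = -1
Z_5 = -3*Z_3 - 2*Z_2 - 2  [with Z_3=6, Z_2=-1]  = -18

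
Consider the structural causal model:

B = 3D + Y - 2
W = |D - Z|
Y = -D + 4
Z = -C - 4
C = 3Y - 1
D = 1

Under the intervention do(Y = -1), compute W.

1

Under do(Y=-1), the mechanism Y = -D + 4 is discarded; Y is fixed at -1.
C = 3Y - 1  [with Y=-1]  = -4
Z = -C - 4  [with C=-4]  = 0
W = |D - Z|  [with D=1, Z=0]  = 1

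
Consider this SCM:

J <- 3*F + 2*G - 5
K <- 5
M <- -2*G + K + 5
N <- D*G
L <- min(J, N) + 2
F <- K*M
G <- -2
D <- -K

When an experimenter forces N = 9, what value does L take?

11

do(N=9) replaces the equation N <- D*G with the constant N = 9.
M = -2*G + K + 5  [with G=-2, K=5]  = 14
F = K*M  [with K=5, M=14]  = 70
J = 3*F + 2*G - 5  [with F=70, G=-2]  = 201
L = min(J, N) + 2  [with J=201, N=9]  = 11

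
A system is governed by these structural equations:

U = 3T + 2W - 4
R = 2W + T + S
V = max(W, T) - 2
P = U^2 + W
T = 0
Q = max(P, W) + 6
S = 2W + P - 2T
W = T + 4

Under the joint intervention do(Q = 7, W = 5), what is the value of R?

The joint intervention fixes Q = 7, W = 5, removing each variable's own equation.
U = 3T + 2W - 4  [with T=0, W=5]  = 6
P = U^2 + W  [with U=6, W=5]  = 41
S = 2W + P - 2T  [with W=5, P=41, T=0]  = 51
R = 2W + T + S  [with W=5, T=0, S=51]  = 61

61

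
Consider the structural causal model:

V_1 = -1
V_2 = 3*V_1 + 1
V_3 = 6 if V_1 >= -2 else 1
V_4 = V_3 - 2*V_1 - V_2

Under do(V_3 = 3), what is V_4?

7

The intervention breaks the incoming arrows to V_3: V_3 = 6 if V_1 >= -2 else 1 no longer applies, and V_3 = 3.
V_2 = 3*V_1 + 1  [with V_1=-1]  = -2
V_4 = V_3 - 2*V_1 - V_2  [with V_3=3, V_1=-1, V_2=-2]  = 7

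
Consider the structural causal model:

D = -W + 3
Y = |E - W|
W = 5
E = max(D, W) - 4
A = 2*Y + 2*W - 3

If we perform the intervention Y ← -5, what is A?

-3

Intervening sets Y = -5 and removes its equation (Y = |E - W|).
A = 2*Y + 2*W - 3  [with Y=-5, W=5]  = -3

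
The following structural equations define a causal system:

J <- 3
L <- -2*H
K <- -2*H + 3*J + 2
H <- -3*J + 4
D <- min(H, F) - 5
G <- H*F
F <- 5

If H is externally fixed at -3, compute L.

6

The intervention breaks the incoming arrows to H: H <- -3*J + 4 no longer applies, and H = -3.
L = -2*H  [with H=-3]  = 6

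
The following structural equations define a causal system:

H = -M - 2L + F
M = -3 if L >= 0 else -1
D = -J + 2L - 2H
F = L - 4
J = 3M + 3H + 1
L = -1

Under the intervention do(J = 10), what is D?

The intervention breaks the incoming arrows to J: J = 3M + 3H + 1 no longer applies, and J = 10.
M = -3 if L >= 0 else -1  [with L=-1]  = -1
F = L - 4  [with L=-1]  = -5
H = -M - 2L + F  [with M=-1, L=-1, F=-5]  = -2
D = -J + 2L - 2H  [with J=10, L=-1, H=-2]  = -8

-8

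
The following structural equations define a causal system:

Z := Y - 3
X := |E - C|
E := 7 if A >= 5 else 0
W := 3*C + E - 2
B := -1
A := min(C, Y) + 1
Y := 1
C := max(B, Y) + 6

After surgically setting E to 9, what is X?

2

Intervening sets E = 9 and removes its equation (E := 7 if A >= 5 else 0).
C = max(B, Y) + 6  [with B=-1, Y=1]  = 7
X = |E - C|  [with E=9, C=7]  = 2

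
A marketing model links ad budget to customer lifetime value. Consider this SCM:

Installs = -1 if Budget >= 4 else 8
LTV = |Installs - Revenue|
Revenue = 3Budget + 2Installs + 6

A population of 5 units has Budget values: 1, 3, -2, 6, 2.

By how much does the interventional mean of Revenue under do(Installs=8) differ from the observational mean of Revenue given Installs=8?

3

do(Installs=8) breaks Installs's dependence on Budget. With Installs=8 fixed, Revenue across the units is 25, 31, 16, 40, 28, mean 28.
Conditioning on Installs=8 selects the 4 unit(s) with Budget ∈ {1, 3, -2, 2}. Their Revenue values: 25, 31, 16, 28. Mean = 25.
Difference = 28 − 25 = 3.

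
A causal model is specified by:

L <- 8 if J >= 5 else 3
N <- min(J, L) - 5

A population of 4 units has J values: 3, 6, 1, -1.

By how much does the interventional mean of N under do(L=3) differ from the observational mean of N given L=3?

Every unit gets L=3 under the intervention. N values become -2, -2, -4, -6; E[N|do(L=3)] = -3.5.
Observing L=3 restricts to units where L's equation naturally yields 3: J ∈ {3, 1, -1}. In that subpopulation N = -2, -4, -6, mean -4.
Difference = -3.5 − (-4) = 0.5.

0.5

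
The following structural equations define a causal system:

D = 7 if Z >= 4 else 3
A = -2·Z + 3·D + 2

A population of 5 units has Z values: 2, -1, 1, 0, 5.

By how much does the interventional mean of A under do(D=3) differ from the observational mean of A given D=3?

The intervention sets D=3 in all 5 units regardless of Z. Recomputing A per unit gives 7, 13, 9, 11, 1; average 8.2.
Observing D=3 restricts to units where D's equation naturally yields 3: Z ∈ {2, -1, 1, 0}. In that subpopulation A = 7, 13, 9, 11, mean 10.
Difference = 8.2 − 10 = -1.8.

-1.8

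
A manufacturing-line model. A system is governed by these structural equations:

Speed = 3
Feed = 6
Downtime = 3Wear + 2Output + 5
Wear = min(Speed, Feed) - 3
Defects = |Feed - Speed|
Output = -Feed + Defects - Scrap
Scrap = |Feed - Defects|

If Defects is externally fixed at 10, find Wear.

Under do(Defects=10), the mechanism Defects = |Feed - Speed| is discarded; Defects is fixed at 10.
Since Wear is not a descendant of the intervened variable, it is unaffected.
Wear = min(Speed, Feed) - 3  [with Speed=3, Feed=6]  = 0

0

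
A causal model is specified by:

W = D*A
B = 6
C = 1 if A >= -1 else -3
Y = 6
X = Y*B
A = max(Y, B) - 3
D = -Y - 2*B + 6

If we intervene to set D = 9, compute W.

Intervening sets D = 9 and removes its equation (D = -Y - 2*B + 6).
A = max(Y, B) - 3  [with Y=6, B=6]  = 3
W = D*A  [with D=9, A=3]  = 27

27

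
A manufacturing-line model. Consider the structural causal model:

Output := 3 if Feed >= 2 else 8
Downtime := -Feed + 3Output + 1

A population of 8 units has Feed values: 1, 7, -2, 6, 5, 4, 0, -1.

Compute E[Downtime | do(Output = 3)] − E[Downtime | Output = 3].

do(Output=3) breaks Output's dependence on Feed. With Output=3 fixed, Downtime across the units is 9, 3, 12, 4, 5, 6, 10, 11, mean 7.5.
Observing Output=3 restricts to units where Output's equation naturally yields 3: Feed ∈ {7, 6, 5, 4}. In that subpopulation Downtime = 3, 4, 5, 6, mean 4.5.
Difference = 7.5 − 4.5 = 3.

3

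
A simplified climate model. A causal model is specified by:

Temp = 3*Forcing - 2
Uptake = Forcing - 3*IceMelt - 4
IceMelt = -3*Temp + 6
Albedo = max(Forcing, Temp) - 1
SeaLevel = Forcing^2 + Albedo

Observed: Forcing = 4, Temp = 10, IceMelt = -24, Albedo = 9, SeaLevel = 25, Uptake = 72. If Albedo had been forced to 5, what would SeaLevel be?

21

Intervening sets Albedo = 5 and removes its equation (Albedo = max(Forcing, Temp) - 1).
SeaLevel = Forcing^2 + Albedo  [with Forcing=4, Albedo=5]  = 21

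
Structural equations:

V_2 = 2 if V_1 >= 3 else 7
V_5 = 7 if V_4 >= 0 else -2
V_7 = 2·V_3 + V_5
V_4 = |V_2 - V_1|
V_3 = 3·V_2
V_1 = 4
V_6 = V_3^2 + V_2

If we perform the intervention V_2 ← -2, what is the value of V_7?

-5

Under do(V_2=-2), the mechanism V_2 = 2 if V_1 >= 3 else 7 is discarded; V_2 is fixed at -2.
V_3 = 3·V_2  [with V_2=-2]  = -6
V_4 = |V_2 - V_1|  [with V_2=-2, V_1=4]  = 6
V_5 = 7 if V_4 >= 0 else -2  [with V_4=6]  = 7
V_7 = 2·V_3 + V_5  [with V_3=-6, V_5=7]  = -5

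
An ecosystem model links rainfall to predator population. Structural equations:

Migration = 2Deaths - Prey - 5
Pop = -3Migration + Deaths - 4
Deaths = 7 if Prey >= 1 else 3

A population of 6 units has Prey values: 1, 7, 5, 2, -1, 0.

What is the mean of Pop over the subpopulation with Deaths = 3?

-5.5

Observing Deaths=3 restricts to units where Deaths's equation naturally yields 3: Prey ∈ {-1, 0}. In that subpopulation Pop = -7, -4, mean -5.5.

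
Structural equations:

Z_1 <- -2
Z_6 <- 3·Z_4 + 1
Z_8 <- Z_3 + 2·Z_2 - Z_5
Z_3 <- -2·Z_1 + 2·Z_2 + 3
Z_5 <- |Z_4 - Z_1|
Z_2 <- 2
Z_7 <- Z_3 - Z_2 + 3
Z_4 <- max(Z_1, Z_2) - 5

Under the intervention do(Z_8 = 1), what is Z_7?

12

Intervening sets Z_8 = 1 and removes its equation (Z_8 <- Z_3 + 2·Z_2 - Z_5).
Since Z_7 is not a descendant of the intervened variable, it is unaffected.
Z_3 = -2·Z_1 + 2·Z_2 + 3  [with Z_1=-2, Z_2=2]  = 11
Z_7 = Z_3 - Z_2 + 3  [with Z_3=11, Z_2=2]  = 12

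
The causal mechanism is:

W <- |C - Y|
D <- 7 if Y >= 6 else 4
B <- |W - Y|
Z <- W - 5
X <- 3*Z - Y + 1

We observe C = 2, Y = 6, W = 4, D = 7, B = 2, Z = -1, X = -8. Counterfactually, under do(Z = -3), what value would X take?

-14

Intervening sets Z = -3 and removes its equation (Z <- W - 5).
X = 3*Z - Y + 1  [with Z=-3, Y=6]  = -14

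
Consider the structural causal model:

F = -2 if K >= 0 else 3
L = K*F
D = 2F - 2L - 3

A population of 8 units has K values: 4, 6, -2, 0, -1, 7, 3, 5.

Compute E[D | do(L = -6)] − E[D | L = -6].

Under do(L=-6), L's equation is replaced by L=-6 for every unit. Per-unit D: 5, 5, 15, 5, 15, 5, 5, 5. Mean = 7.5.
Observing L=-6 restricts to units where L's equation naturally yields -6: K ∈ {-2, 3}. In that subpopulation D = 15, 5, mean 10.
Difference = 7.5 − 10 = -2.5.

-2.5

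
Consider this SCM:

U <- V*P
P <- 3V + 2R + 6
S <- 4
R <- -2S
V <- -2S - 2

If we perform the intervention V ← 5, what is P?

Under do(V=5), the mechanism V <- -2S - 2 is discarded; V is fixed at 5.
R = -2S  [with S=4]  = -8
P = 3V + 2R + 6  [with V=5, R=-8]  = 5

5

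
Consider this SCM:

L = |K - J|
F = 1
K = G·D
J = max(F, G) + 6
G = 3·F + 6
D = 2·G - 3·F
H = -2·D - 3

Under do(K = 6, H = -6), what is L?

Under do(K = 6, H = -6), each intervened variable's structural equation is replaced by its fixed value.
G = 3·F + 6  [with F=1]  = 9
J = max(F, G) + 6  [with F=1, G=9]  = 15
L = |K - J|  [with K=6, J=15]  = 9

9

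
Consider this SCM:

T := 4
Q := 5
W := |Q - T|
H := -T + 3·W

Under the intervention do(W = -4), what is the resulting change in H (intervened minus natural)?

The intervention breaks the incoming arrows to W: W := |Q - T| no longer applies, and W = -4.
H = -T + 3·W  [with T=4, W=-4]  = -16
Without intervention: W = |Q - T|  [with Q=5, T=4]  = 1; H = -T + 3·W  [with T=4, W=1]  = -1.
Change = -16 − (-1) = -15.

-15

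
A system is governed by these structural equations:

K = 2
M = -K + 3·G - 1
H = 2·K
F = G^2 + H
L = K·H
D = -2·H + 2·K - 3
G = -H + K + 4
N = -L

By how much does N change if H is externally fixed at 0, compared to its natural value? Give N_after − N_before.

do(H=0) replaces the equation H = 2·K with the constant H = 0.
L = K·H  [with K=2, H=0]  = 0
N = -L  [with L=0]  = 0
Without intervention: H = 2·K  [with K=2]  = 4; L = K·H  [with K=2, H=4]  = 8; N = -L  [with L=8]  = -8.
Change = 0 − (-8) = 8.

8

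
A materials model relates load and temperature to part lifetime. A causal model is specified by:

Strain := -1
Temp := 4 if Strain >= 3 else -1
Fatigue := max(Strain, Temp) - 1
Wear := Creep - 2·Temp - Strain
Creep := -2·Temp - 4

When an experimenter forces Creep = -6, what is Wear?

The intervention breaks the incoming arrows to Creep: Creep := -2·Temp - 4 no longer applies, and Creep = -6.
Temp = 4 if Strain >= 3 else -1  [with Strain=-1]  = -1
Wear = Creep - 2·Temp - Strain  [with Creep=-6, Temp=-1, Strain=-1]  = -3

-3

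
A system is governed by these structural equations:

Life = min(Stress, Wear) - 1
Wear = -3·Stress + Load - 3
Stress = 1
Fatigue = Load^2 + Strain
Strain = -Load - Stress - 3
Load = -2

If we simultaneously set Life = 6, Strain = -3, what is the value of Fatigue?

1

Under do(Life = 6, Strain = -3), each intervened variable's structural equation is replaced by its fixed value.
Fatigue = Load^2 + Strain  [with Load=-2, Strain=-3]  = 1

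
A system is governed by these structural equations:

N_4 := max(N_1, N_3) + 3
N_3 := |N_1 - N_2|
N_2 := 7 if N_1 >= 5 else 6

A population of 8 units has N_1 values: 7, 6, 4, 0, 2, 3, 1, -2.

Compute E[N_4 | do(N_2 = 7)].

do(N_2=7) breaks N_2's dependence on N_1. With N_2=7 fixed, N_4 across the units is 10, 9, 7, 10, 8, 7, 9, 12, mean 9.

9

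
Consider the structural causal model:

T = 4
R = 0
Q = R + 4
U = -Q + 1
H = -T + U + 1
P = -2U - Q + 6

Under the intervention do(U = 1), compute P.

Under do(U=1), the mechanism U = -Q + 1 is discarded; U is fixed at 1.
Q = R + 4  [with R=0]  = 4
P = -2U - Q + 6  [with U=1, Q=4]  = 0

0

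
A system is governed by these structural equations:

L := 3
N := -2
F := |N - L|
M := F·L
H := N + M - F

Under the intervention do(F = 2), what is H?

do(F=2) replaces the equation F := |N - L| with the constant F = 2.
M = F·L  [with F=2, L=3]  = 6
H = N + M - F  [with N=-2, M=6, F=2]  = 2

2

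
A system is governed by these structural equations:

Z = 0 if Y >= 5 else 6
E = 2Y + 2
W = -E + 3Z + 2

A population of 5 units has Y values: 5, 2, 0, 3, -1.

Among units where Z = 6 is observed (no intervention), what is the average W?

16

Conditioning on Z=6 selects the 4 unit(s) with Y ∈ {2, 0, 3, -1}. Their W values: 14, 18, 12, 20. Mean = 16.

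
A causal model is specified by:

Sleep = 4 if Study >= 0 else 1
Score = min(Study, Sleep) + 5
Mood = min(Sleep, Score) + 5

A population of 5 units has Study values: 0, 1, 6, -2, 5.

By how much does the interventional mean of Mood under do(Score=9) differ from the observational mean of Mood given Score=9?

do(Score=9) breaks Score's dependence on Study. With Score=9 fixed, Mood across the units is 9, 9, 9, 6, 9, mean 8.4.
E[Mood|Score=9] averages over only the 2 units with Score=9 (Study = 6, 5): Mood = 9, 9, mean 9.
Difference = 8.4 − 9 = -0.6.

-0.6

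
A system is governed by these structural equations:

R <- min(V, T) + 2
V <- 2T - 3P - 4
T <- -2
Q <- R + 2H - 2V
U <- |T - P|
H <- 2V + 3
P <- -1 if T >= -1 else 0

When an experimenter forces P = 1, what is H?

Under do(P=1), the mechanism P <- -1 if T >= -1 else 0 is discarded; P is fixed at 1.
V = 2T - 3P - 4  [with T=-2, P=1]  = -11
H = 2V + 3  [with V=-11]  = -19

-19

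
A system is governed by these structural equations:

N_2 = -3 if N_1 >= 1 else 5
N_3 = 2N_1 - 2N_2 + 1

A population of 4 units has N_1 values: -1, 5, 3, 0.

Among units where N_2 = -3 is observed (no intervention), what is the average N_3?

15

E[N_3|N_2=-3] averages over only the 2 units with N_2=-3 (N_1 = 5, 3): N_3 = 17, 13, mean 15.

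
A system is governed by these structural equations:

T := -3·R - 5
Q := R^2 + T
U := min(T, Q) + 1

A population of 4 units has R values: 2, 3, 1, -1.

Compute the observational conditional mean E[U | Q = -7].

-8.5

E[U|Q=-7] averages over only the 2 units with Q=-7 (R = 2, 1): U = -10, -7, mean -8.5.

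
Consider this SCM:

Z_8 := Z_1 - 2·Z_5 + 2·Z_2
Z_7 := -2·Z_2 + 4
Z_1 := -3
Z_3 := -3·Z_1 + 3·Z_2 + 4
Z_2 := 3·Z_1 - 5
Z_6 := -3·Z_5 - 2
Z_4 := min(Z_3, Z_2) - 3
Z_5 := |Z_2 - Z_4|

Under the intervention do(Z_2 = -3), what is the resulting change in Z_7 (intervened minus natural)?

-22

Under do(Z_2=-3), the mechanism Z_2 := 3·Z_1 - 5 is discarded; Z_2 is fixed at -3.
Z_7 = -2·Z_2 + 4  [with Z_2=-3]  = 10
Without intervention: Z_2 = 3·Z_1 - 5  [with Z_1=-3]  = -14; Z_7 = -2·Z_2 + 4  [with Z_2=-14]  = 32.
Change = 10 − 32 = -22.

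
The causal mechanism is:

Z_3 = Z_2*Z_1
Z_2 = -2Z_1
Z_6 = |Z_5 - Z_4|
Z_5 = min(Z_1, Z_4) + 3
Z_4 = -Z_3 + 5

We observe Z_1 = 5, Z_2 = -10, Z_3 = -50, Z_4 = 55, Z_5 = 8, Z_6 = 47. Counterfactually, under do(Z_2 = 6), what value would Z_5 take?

-22

do(Z_2=6) replaces the equation Z_2 = -2Z_1 with the constant Z_2 = 6.
Z_3 = Z_2*Z_1  [with Z_2=6, Z_1=5]  = 30
Z_4 = -Z_3 + 5  [with Z_3=30]  = -25
Z_5 = min(Z_1, Z_4) + 3  [with Z_1=5, Z_4=-25]  = -22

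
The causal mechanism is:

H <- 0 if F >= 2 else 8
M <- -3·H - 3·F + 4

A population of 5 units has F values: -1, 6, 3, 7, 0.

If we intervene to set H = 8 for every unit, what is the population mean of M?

do(H=8) breaks H's dependence on F. With H=8 fixed, M across the units is -17, -38, -29, -41, -20, mean -29.

-29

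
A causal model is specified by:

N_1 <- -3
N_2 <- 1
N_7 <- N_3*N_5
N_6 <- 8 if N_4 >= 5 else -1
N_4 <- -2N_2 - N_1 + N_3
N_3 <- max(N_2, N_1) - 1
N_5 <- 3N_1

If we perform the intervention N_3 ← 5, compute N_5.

do(N_3=5) replaces the equation N_3 <- max(N_2, N_1) - 1 with the constant N_3 = 5.
N_5 is not downstream of the intervention, so its value is determined by the original equations.
N_5 = 3N_1  [with N_1=-3]  = -9

-9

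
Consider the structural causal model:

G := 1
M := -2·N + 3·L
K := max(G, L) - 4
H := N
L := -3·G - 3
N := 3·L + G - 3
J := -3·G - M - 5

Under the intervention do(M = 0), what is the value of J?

-8

Under do(M=0), the mechanism M := -2·N + 3·L is discarded; M is fixed at 0.
J = -3·G - M - 5  [with G=1, M=0]  = -8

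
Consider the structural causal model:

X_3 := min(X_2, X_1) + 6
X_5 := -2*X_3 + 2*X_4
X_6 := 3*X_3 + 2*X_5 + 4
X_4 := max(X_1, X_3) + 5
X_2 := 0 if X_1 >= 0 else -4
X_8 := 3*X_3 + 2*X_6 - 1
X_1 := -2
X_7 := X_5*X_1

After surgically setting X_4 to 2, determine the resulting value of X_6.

10

Under do(X_4=2), the mechanism X_4 := max(X_1, X_3) + 5 is discarded; X_4 is fixed at 2.
X_2 = 0 if X_1 >= 0 else -4  [with X_1=-2]  = -4
X_3 = min(X_2, X_1) + 6  [with X_2=-4, X_1=-2]  = 2
X_5 = -2*X_3 + 2*X_4  [with X_3=2, X_4=2]  = 0
X_6 = 3*X_3 + 2*X_5 + 4  [with X_3=2, X_5=0]  = 10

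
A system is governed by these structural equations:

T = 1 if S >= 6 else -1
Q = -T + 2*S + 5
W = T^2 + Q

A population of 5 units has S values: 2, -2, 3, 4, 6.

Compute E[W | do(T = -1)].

12.2

The intervention sets T=-1 in all 5 units regardless of S. Recomputing W per unit gives 11, 3, 13, 15, 19; average 12.2.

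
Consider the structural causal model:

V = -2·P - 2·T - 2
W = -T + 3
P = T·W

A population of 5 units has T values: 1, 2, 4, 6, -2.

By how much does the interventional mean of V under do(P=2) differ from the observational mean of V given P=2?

The intervention sets P=2 in all 5 units regardless of T. Recomputing V per unit gives -8, -10, -14, -18, -2; average -10.4.
E[V|P=2] averages over only the 2 units with P=2 (T = 1, 2): V = -8, -10, mean -9.
Difference = -10.4 − (-9) = -1.4.

-1.4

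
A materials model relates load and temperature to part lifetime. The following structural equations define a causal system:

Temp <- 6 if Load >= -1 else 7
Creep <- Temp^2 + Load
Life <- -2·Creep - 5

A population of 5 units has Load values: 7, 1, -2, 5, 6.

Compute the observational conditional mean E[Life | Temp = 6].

-86.5

Conditioning on Temp=6 selects the 4 unit(s) with Load ∈ {7, 1, 5, 6}. Their Life values: -91, -79, -87, -89. Mean = -86.5.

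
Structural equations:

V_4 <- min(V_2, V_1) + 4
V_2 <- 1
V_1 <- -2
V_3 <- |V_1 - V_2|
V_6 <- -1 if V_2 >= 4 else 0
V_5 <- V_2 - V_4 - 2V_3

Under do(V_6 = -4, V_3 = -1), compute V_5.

Under do(V_6 = -4, V_3 = -1), each intervened variable's structural equation is replaced by its fixed value.
V_4 = min(V_2, V_1) + 4  [with V_2=1, V_1=-2]  = 2
V_5 = V_2 - V_4 - 2V_3  [with V_2=1, V_4=2, V_3=-1]  = 1

1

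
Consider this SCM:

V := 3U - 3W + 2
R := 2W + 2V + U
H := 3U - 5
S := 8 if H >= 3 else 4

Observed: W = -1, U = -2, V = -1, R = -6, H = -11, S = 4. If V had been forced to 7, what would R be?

The intervention breaks the incoming arrows to V: V := 3U - 3W + 2 no longer applies, and V = 7.
R = 2W + 2V + U  [with W=-1, V=7, U=-2]  = 10

10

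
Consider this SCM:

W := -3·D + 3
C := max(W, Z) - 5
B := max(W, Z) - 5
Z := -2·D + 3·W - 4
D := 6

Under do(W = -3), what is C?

Under do(W=-3), the mechanism W := -3·D + 3 is discarded; W is fixed at -3.
Z = -2·D + 3·W - 4  [with D=6, W=-3]  = -25
C = max(W, Z) - 5  [with W=-3, Z=-25]  = -8

-8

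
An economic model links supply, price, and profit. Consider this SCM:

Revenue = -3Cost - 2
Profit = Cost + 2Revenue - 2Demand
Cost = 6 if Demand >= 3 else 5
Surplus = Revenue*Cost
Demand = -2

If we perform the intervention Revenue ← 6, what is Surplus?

do(Revenue=6) replaces the equation Revenue = -3Cost - 2 with the constant Revenue = 6.
Cost = 6 if Demand >= 3 else 5  [with Demand=-2]  = 5
Surplus = Revenue*Cost  [with Revenue=6, Cost=5]  = 30

30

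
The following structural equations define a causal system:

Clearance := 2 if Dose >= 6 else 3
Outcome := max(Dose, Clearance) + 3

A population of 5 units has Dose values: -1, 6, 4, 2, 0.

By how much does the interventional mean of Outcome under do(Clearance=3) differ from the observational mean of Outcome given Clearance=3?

0.55

The intervention sets Clearance=3 in all 5 units regardless of Dose. Recomputing Outcome per unit gives 6, 9, 7, 6, 6; average 6.8.
Conditioning on Clearance=3 selects the 4 unit(s) with Dose ∈ {-1, 4, 2, 0}. Their Outcome values: 6, 7, 6, 6. Mean = 6.25.
Difference = 6.8 − 6.25 = 0.55.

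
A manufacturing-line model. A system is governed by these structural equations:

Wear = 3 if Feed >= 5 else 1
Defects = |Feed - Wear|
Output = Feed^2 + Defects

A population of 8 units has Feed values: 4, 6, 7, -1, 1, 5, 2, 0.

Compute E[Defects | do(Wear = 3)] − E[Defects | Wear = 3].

Under do(Wear=3), Wear's equation is replaced by Wear=3 for every unit. Per-unit Defects: 1, 3, 4, 4, 2, 2, 1, 3. Mean = 2.5.
E[Defects|Wear=3] averages over only the 3 units with Wear=3 (Feed = 6, 7, 5): Defects = 3, 4, 2, mean 3.
Difference = 2.5 − 3 = -0.5.

-0.5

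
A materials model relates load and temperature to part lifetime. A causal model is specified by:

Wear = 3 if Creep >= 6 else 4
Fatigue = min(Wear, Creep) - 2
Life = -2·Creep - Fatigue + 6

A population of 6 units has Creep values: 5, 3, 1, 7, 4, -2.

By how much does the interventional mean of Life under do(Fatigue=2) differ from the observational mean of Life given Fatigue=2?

3

Under do(Fatigue=2), Fatigue's equation is replaced by Fatigue=2 for every unit. Per-unit Life: -6, -2, 2, -10, -4, 8. Mean = -2.
Observing Fatigue=2 restricts to units where Fatigue's equation naturally yields 2: Creep ∈ {5, 4}. In that subpopulation Life = -6, -4, mean -5.
Difference = -2 − (-5) = 3.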